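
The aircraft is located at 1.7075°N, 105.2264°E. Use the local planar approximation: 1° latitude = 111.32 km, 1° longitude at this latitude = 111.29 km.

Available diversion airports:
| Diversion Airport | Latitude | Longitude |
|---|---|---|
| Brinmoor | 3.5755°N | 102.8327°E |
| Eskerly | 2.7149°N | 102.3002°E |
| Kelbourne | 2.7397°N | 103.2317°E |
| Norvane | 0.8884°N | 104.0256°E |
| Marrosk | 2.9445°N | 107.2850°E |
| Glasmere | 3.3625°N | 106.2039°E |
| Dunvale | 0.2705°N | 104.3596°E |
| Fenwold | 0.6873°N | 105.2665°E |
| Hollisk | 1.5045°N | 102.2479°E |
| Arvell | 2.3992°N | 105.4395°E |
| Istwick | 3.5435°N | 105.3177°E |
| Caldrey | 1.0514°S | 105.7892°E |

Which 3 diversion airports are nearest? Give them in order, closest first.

Distances from 1.7075°N, 105.2264°E:
Brinmoor: √((1.8680·111.32)² + (-2.3937·111.29)²) = √(43241.439102 + 70966.228361) = 337.9462 km
Eskerly: √((1.0074·111.32)² + (-2.9262·111.29)²) = √(12576.224701 + 106052.350084) = 344.4250 km
Kelbourne: √((1.0322·111.32)² + (-1.9947·111.29)²) = √(13203.045039 + 49279.632469) = 249.9654 km
Norvane: √((-0.8191·111.32)² + (-1.2008·111.29)²) = √(8314.195785 + 17858.856322) = 161.7809 km
Marrosk: √((1.2370·111.32)² + (2.0586·111.29)²) = √(18962.072144 + 52487.540373) = 267.3006 km
Glasmere: √((1.6550·111.32)² + (0.9775·111.29)²) = √(33942.387837 + 11834.388357) = 213.9551 km
Dunvale: √((-1.4370·111.32)² + (-0.8668·111.29)²) = √(25589.389900 + 9305.722340) = 186.8023 km
Fenwold: √((-1.0202·111.32)² + (0.0401·111.29)²) = √(12897.841443 + 19.915950) = 113.6563 km
Hollisk: √((-0.2030·111.32)² + (-2.9785·111.29)²) = √(510.667796 + 109877.177212) = 332.2467 km
Arvell: √((0.6917·111.32)² + (0.2131·111.29)²) = √(5929.006776 + 562.443865) = 80.5695 km
Istwick: √((1.8360·111.32)² + (0.0913·111.29)²) = √(41772.623248 + 103.241389) = 204.6359 km
Caldrey: √((-2.7589·111.32)² + (0.5628·111.29)²) = √(94323.153852 + 3923.019459) = 313.4425 km
Sorted: Arvell (80.5695 km) < Fenwold (113.6563 km) < Norvane (161.7809 km) < Dunvale (186.8023 km) < Istwick (204.6359 km) < …

Arvell, Fenwold, Norvane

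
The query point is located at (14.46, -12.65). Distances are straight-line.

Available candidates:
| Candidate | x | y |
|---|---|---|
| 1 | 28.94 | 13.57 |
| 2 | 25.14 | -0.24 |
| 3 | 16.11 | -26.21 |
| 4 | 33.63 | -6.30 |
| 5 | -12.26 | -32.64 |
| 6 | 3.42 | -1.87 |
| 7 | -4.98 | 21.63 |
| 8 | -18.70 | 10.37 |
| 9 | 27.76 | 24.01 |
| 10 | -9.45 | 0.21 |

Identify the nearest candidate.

Distances from (14.46, -12.65):
1: 29.95
2: 16.37
3: 13.66
4: 20.19
5: 33.37
6: 15.43
7: 39.41
8: 40.37
9: 39.00
10: 27.15
Minimum: 3 at 13.66.

3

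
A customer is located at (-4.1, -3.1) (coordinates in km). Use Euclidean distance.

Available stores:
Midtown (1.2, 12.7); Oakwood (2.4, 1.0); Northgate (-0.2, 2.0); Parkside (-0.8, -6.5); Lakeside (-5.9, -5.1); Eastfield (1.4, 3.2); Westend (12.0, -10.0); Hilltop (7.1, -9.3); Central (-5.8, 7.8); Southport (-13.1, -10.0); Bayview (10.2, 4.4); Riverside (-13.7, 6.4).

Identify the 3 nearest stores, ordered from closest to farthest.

Distances from (-4.1, -3.1):
Midtown: 16.7 km
Oakwood: 7.7 km
Northgate: 6.4 km
Parkside: 4.7 km
Lakeside: 2.7 km
Eastfield: 8.4 km
Westend: 17.5 km
Hilltop: 12.8 km
Central: 11.0 km
Southport: 11.3 km
Bayview: 16.1 km
Riverside: 13.5 km
Sorted: Lakeside (2.7 km) < Parkside (4.7 km) < Northgate (6.4 km) < Oakwood (7.7 km) < Eastfield (8.4 km) < …

Lakeside, Parkside, Northgate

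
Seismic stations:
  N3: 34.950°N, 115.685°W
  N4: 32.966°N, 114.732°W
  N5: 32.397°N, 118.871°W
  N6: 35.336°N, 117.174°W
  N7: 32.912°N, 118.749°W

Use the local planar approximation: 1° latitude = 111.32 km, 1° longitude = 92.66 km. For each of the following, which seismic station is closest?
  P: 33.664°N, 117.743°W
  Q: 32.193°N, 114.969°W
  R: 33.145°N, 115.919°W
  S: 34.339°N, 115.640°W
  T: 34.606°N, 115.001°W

P at 33.664°N, 117.743°W:
  N3: 238.450 km
  N4: 289.617 km
  N5: 175.549 km
  N6: 193.450 km
  N7: 125.288 km
  → nearest: N7 (125.288 km)
Q at 32.193°N, 114.969°W:
  N3: 313.998 km
  N4: 88.808 km
  N5: 362.272 km
  N6: 405.166 km
  N7: 359.284 km
  → nearest: N4 (88.808 km)
R at 33.145°N, 115.919°W:
  N3: 202.099 km
  N4: 111.778 km
  N5: 285.925 km
  N6: 270.206 km
  N7: 263.507 km
  → nearest: N4 (111.778 km)
S at 34.339°N, 115.640°W:
  N3: 68.144 km
  N4: 174.469 km
  N5: 369.278 km
  N6: 180.338 km
  N7: 328.975 km
  → nearest: N3 (68.144 km)
T at 34.606°N, 115.001°W:
  N3: 74.050 km
  N4: 184.258 km
  N5: 434.810 km
  N6: 217.131 km
  N7: 395.185 km
  → nearest: N3 (74.050 km)

P→N7; Q→N4; R→N4; S→N3; T→N3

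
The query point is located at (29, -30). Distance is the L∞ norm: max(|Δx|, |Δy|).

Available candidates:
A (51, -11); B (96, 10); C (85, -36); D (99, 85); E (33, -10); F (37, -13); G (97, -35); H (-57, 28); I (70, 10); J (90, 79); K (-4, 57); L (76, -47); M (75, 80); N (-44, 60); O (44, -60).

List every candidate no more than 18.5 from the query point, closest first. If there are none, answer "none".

F

Distances from (29, -30):
A: max(|22|, |19|) = 22
B: max(|67|, |40|) = 67
C: max(|56|, |-6|) = 56
D: max(|70|, |115|) = 115
E: max(|4|, |20|) = 20
F: max(|8|, |17|) = 17
G: max(|68|, |-5|) = 68
H: max(|-86|, |58|) = 86
I: max(|41|, |40|) = 41
J: max(|61|, |109|) = 109
K: max(|-33|, |87|) = 87
L: max(|47|, |-17|) = 47
M: max(|46|, |110|) = 110
N: max(|-73|, |90|) = 90
O: max(|15|, |-30|) = 30
Threshold 18.5: F (17) is within range.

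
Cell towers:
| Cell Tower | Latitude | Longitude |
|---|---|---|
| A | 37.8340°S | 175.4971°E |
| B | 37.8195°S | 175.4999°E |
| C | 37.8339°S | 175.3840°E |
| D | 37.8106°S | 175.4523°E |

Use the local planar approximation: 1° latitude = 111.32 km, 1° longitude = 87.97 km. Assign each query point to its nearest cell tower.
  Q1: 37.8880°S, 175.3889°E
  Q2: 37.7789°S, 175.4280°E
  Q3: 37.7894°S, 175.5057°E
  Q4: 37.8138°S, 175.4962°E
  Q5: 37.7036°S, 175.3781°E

Q1 at 37.8880°S, 175.3889°E:
  A: √((0.0540·111.32)² + (0.1082·87.97)²) = √(36.135487 + 90.599063) = 11.2576 km
  B: √((0.0685·111.32)² + (0.1110·87.97)²) = √(58.147030 + 95.348780) = 12.3893 km
  C: √((0.0541·111.32)² + (-0.0049·87.97)²) = √(36.269446 + 0.185807) = 6.0378 km
  D: √((0.0774·111.32)² + (0.0634·87.97)²) = √(74.238351 + 31.106253) = 10.2638 km
  → nearest: C (6.0378 km)
Q2 at 37.7789°S, 175.4280°E:
  A: √((-0.0551·111.32)² + (0.0691·87.97)²) = √(37.622668 + 36.950922) = 8.6356 km
  B: √((-0.0406·111.32)² + (0.0719·87.97)²) = √(20.426712 + 40.006169) = 7.7739 km
  C: √((-0.0550·111.32)² + (-0.0440·87.97)²) = √(37.486231 + 14.982164) = 7.2435 km
  D: √((-0.0317·111.32)² + (0.0243·87.97)²) = √(12.452740 + 4.569637) = 4.1258 km
  → nearest: D (4.1258 km)
Q3 at 37.7894°S, 175.5057°E:
  A: √((-0.0446·111.32)² + (-0.0086·87.97)²) = √(24.649954 + 0.572356) = 5.0222 km
  B: √((-0.0301·111.32)² + (-0.0058·87.97)²) = √(11.227405 + 0.260331) = 3.3894 km
  C: √((-0.0445·111.32)² + (-0.1217·87.97)²) = √(24.539540 + 114.617344) = 11.7965 km
  D: √((-0.0212·111.32)² + (-0.0534·87.97)²) = √(5.569524 + 22.067427) = 5.2571 km
  → nearest: B (3.3894 km)
Q4 at 37.8138°S, 175.4962°E:
  A: √((-0.0202·111.32)² + (0.0009·87.97)²) = √(5.056490 + 0.006268) = 2.2501 km
  B: √((-0.0057·111.32)² + (0.0037·87.97)²) = √(0.402621 + 0.105943) = 0.7131 km
  C: √((-0.0201·111.32)² + (-0.1122·87.97)²) = √(5.006549 + 97.421519) = 10.1207 km
  D: √((0.0032·111.32)² + (-0.0439·87.97)²) = √(0.126896 + 14.914140) = 3.8783 km
  → nearest: B (0.7131 km)
Q5 at 37.7036°S, 175.3781°E:
  A: √((-0.1304·111.32)² + (0.1190·87.97)²) = √(210.717972 + 109.588027) = 17.8971 km
  B: √((-0.1159·111.32)² + (0.1218·87.97)²) = √(166.461294 + 114.805782) = 16.7710 km
  C: √((-0.1303·111.32)² + (0.0059·87.97)²) = √(210.394909 + 0.269385) = 14.5143 km
  D: √((-0.1070·111.32)² + (0.0742·87.97)²) = √(141.877638 + 42.606611) = 13.5825 km
  → nearest: D (13.5825 km)

Q1→C; Q2→D; Q3→B; Q4→B; Q5→D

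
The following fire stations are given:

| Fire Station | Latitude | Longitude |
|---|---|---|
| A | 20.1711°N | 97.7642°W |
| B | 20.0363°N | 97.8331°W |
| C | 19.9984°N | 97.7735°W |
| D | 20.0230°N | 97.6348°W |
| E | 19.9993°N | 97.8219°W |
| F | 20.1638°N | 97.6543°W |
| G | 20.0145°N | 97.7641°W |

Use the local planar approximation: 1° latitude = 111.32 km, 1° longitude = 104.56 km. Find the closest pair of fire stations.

C and G

Pairwise distances:
A–B: 16.6457 km
A–C: 19.2495 km
A–D: 21.3276 km
A–E: 20.0538 km
A–F: 11.5198 km
A–G: 17.4327 km
B–C: 7.5256 km
B–D: 20.7870 km
B–E: 4.2821 km
B–F: 23.4726 km
B–G: 7.6119 km
C–D: 14.7588 km
C–E: 5.0617 km
C–F: 22.2341 km
C–G: 2.0441 km
D–E: 19.7403 km
D–F: 15.8059 km
D–G: 13.5527 km
E–F: 25.3463 km
E–G: 6.2760 km
F–G: 20.1998 km
Closest pair: C–G at 2.0441 km.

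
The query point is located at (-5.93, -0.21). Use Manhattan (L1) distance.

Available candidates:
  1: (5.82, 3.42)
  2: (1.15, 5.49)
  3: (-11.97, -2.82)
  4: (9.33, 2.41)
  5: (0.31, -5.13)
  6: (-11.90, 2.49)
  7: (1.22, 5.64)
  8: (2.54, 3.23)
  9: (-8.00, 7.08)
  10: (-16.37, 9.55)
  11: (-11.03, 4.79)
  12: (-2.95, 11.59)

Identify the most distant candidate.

Distances from (-5.93, -0.21):
1: |11.75| + |3.63| = 11.75 + 3.63 = 15.38
2: |7.08| + |5.70| = 7.08 + 5.70 = 12.78
3: |-6.04| + |-2.61| = 6.04 + 2.61 = 8.65
4: |15.26| + |2.62| = 15.26 + 2.62 = 17.88
5: |6.24| + |-4.92| = 6.24 + 4.92 = 11.16
6: |-5.97| + |2.70| = 5.97 + 2.70 = 8.67
7: |7.15| + |5.85| = 7.15 + 5.85 = 13.00
8: |8.47| + |3.44| = 8.47 + 3.44 = 11.91
9: |-2.07| + |7.29| = 2.07 + 7.29 = 9.36
10: |-10.44| + |9.76| = 10.44 + 9.76 = 20.20
11: |-5.10| + |5.00| = 5.10 + 5.00 = 10.10
12: |2.98| + |11.80| = 2.98 + 11.80 = 14.78
Maximum: 10 at 20.20.

10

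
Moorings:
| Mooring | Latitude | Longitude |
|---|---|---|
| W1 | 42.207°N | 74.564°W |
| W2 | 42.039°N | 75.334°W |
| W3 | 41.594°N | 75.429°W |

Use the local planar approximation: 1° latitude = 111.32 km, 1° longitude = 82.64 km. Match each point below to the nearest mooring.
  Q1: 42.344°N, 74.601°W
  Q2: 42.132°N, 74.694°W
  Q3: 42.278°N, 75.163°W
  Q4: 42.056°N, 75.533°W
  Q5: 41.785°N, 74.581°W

Q1 at 42.344°N, 74.601°W:
  W1: 15.554 km
  W2: 69.442 km
  W3: 107.948 km
  → nearest: W1 (15.554 km)
Q2 at 42.132°N, 74.694°W:
  W1: 13.606 km
  W2: 53.893 km
  W3: 85.301 km
  → nearest: W1 (13.606 km)
Q3 at 42.278°N, 75.163°W:
  W1: 50.128 km
  W2: 30.126 km
  W3: 79.252 km
  → nearest: W2 (30.126 km)
Q4 at 42.056°N, 75.533°W:
  W1: 81.823 km
  W2: 16.554 km
  W3: 52.143 km
  → nearest: W2 (16.554 km)
Q5 at 41.785°N, 74.581°W:
  W1: 46.998 km
  W2: 68.351 km
  W3: 73.233 km
  → nearest: W1 (46.998 km)

Q1→W1; Q2→W1; Q3→W2; Q4→W2; Q5→W1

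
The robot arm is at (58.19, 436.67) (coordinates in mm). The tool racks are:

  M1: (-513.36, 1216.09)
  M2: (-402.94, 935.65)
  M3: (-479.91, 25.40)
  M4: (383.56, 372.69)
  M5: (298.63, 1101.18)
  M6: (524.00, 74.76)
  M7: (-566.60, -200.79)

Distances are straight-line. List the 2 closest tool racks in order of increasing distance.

M4, M6

Distances from (58.19, 436.67):
M1: 966.52 mm
M2: 679.43 mm
M3: 677.27 mm
M4: 331.60 mm
M5: 706.67 mm
M6: 589.88 mm
M7: 892.59 mm
Sorted: M4 (331.60 mm) < M6 (589.88 mm) < M3 (677.27 mm) < M2 (679.43 mm) < …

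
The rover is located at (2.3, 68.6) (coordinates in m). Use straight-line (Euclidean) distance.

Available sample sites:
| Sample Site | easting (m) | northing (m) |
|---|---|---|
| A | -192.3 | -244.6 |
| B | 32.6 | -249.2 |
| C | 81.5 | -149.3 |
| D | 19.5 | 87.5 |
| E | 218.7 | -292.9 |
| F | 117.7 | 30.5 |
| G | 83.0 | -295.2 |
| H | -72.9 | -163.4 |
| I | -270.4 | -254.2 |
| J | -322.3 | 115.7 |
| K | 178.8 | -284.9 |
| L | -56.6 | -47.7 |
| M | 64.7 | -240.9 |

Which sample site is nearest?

Distances from (2.3, 68.6):
A: √((-194.6)² + (-313.2)²) = √(37869.160 + 98094.240) = 368.7 m
B: √((30.3)² + (-317.8)²) = √(918.090 + 100996.840) = 319.2 m
C: √((79.2)² + (-217.9)²) = √(6272.640 + 47480.410) = 231.8 m
D: √((17.2)² + (18.9)²) = √(295.840 + 357.210) = 25.6 m
E: √((216.4)² + (-361.5)²) = √(46828.960 + 130682.250) = 421.3 m
F: √((115.4)² + (-38.1)²) = √(13317.160 + 1451.610) = 121.5 m
G: √((80.7)² + (-363.8)²) = √(6512.490 + 132350.440) = 372.6 m
H: √((-75.2)² + (-232.0)²) = √(5655.040 + 53824.000) = 243.9 m
I: √((-272.7)² + (-322.8)²) = √(74365.290 + 104199.840) = 422.6 m
J: √((-324.6)² + (47.1)²) = √(105365.160 + 2218.410) = 328.0 m
K: √((176.5)² + (-353.5)²) = √(31152.250 + 124962.250) = 395.1 m
L: √((-58.9)² + (-116.3)²) = √(3469.210 + 13525.690) = 130.4 m
M: √((62.4)² + (-309.5)²) = √(3893.760 + 95790.250) = 315.7 m
Minimum: D at 25.6 m.

D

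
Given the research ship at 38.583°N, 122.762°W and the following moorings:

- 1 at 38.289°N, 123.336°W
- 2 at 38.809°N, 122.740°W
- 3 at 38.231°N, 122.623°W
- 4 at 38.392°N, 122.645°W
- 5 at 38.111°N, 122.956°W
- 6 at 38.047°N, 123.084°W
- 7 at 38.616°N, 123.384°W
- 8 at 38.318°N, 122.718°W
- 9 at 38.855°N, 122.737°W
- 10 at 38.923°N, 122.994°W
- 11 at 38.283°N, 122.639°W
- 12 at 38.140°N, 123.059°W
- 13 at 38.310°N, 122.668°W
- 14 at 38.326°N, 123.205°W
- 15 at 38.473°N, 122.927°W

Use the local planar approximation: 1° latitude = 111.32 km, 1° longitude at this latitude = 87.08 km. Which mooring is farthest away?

6

Distances from 38.583°N, 122.762°W:
1: √((-0.294·111.32)² + (-0.574·87.08)²) = √(1071.12722 + 2498.39226) = 59.745 km
2: √((0.226·111.32)² + (0.022·87.08)²) = √(632.94107 + 3.67014) = 25.231 km
3: √((-0.352·111.32)² + (0.139·87.08)²) = √(1535.43601 + 146.50972) = 41.012 km
4: √((-0.191·111.32)² + (0.117·87.08)²) = √(452.07775 + 103.80268) = 23.577 km
5: √((-0.472·111.32)² + (-0.194·87.08)²) = √(2760.77105 + 285.39102) = 55.192 km
6: √((-0.536·111.32)² + (-0.322·87.08)²) = √(3560.21294 + 786.22814) = 65.928 km
7: √((0.033·111.32)² + (-0.622·87.08)²) = √(13.49504 + 2933.71290) = 54.288 km
8: √((-0.265·111.32)² + (0.044·87.08)²) = √(870.23820 + 14.68055) = 29.748 km
9: √((0.272·111.32)² + (0.025·87.08)²) = √(916.82026 + 4.73933) = 30.357 km
10: √((0.340·111.32)² + (-0.232·87.08)²) = √(1432.53166 + 408.14343) = 42.903 km
11: √((-0.300·111.32)² + (0.123·87.08)²) = √(1115.29282 + 114.72209) = 35.072 km
12: √((-0.443·111.32)² + (-0.297·87.08)²) = √(2431.94555 + 668.88235) = 55.685 km
13: √((-0.273·111.32)² + (0.094·87.08)²) = √(923.57398 + 67.00274) = 31.473 km
14: √((-0.257·111.32)² + (-0.443·87.08)²) = √(818.48861 + 1488.14172) = 48.027 km
15: √((-0.110·111.32)² + (-0.165·87.08)²) = √(149.94492 + 206.44517) = 18.878 km
Maximum: 6 at 65.928 km.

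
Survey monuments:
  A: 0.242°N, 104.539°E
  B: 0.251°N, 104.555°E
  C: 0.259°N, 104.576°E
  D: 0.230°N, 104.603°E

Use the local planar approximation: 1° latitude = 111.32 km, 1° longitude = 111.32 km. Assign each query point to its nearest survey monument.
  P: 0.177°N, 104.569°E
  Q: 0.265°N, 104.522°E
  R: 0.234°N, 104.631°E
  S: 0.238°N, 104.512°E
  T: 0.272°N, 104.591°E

P→D; Q→A; R→D; S→A; T→C

P at 0.177°N, 104.569°E:
  A: 7.969 km
  B: 8.384 km
  C: 9.161 km
  D: 7.010 km
  → nearest: D (7.010 km)
Q at 0.265°N, 104.522°E:
  A: 3.184 km
  B: 3.990 km
  C: 6.048 km
  D: 9.823 km
  → nearest: A (3.184 km)
R at 0.234°N, 104.631°E:
  A: 10.280 km
  B: 8.669 km
  C: 6.725 km
  D: 3.149 km
  → nearest: D (3.149 km)
S at 0.238°N, 104.512°E:
  A: 3.038 km
  B: 5.001 km
  C: 7.498 km
  D: 10.169 km
  → nearest: A (3.038 km)
T at 0.272°N, 104.591°E:
  A: 6.683 km
  B: 4.640 km
  C: 2.210 km
  D: 4.863 km
  → nearest: C (2.210 km)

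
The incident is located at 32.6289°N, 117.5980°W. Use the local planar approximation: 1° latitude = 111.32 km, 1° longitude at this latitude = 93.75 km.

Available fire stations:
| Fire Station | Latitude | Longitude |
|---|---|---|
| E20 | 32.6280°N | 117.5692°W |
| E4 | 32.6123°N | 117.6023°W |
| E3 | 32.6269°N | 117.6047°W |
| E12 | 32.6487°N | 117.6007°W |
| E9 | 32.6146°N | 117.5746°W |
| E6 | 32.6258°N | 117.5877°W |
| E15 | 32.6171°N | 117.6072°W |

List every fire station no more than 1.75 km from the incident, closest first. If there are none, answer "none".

E3, E6, E15

Distances from 32.6289°N, 117.5980°W:
E20: √((-0.0009·111.32)² + (0.0288·93.75)²) = √(0.010038 + 7.290000) = 2.7019 km
E4: √((-0.0166·111.32)² + (-0.0043·93.75)²) = √(3.414779 + 0.162510) = 1.8914 km
E3: √((-0.0020·111.32)² + (-0.0067·93.75)²) = √(0.049569 + 0.394541) = 0.6664 km
E12: √((0.0198·111.32)² + (-0.0027·93.75)²) = √(4.858216 + 0.064072) = 2.2186 km
E9: √((-0.0143·111.32)² + (0.0234·93.75)²) = √(2.534069 + 4.812539) = 2.7105 km
E6: √((-0.0031·111.32)² + (0.0103·93.75)²) = √(0.119088 + 0.932432) = 1.0254 km
E15: √((-0.0118·111.32)² + (-0.0092·93.75)²) = √(1.725482 + 0.743906) = 1.5714 km
Threshold 1.75 km: E3 (0.6664 km), E6 (1.0254 km), E15 (1.5714 km) are within range.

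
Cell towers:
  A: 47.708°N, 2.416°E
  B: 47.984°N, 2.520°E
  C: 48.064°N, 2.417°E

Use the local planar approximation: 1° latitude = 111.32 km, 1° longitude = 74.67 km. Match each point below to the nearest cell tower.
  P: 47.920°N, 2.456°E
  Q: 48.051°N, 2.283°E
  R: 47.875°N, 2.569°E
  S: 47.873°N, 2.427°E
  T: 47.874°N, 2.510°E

P at 47.920°N, 2.456°E:
  A: √((-0.212·111.32)² + (-0.040·74.67)²) = √(556.95245 + 8.92097) = 23.788 km
  B: √((0.064·111.32)² + (0.064·74.67)²) = √(50.75822 + 22.83769) = 8.579 km
  C: √((0.144·111.32)² + (-0.039·74.67)²) = √(256.96346 + 8.48050) = 16.292 km
  → nearest: B (8.579 km)
Q at 48.051°N, 2.283°E:
  A: √((-0.343·111.32)² + (0.133·74.67)²) = √(1457.92316 + 98.62695) = 39.453 km
  B: √((-0.067·111.32)² + (0.237·74.67)²) = √(55.62833 + 313.17638) = 19.204 km
  C: √((0.013·111.32)² + (0.134·74.67)²) = √(2.09427 + 100.11563) = 10.110 km
  → nearest: C (10.110 km)
R at 47.875°N, 2.569°E:
  A: √((-0.167·111.32)² + (-0.153·74.67)²) = √(345.60446 + 130.51943) = 21.820 km
  B: √((0.109·111.32)² + (-0.049·74.67)²) = √(147.23104 + 13.38704) = 12.674 km
  C: √((0.189·111.32)² + (-0.152·74.67)²) = √(442.65972 + 128.81887) = 23.906 km
  → nearest: B (12.674 km)
S at 47.873°N, 2.427°E:
  A: √((-0.165·111.32)² + (-0.011·74.67)²) = √(337.37608 + 0.67465) = 18.386 km
  B: √((0.111·111.32)² + (0.093·74.67)²) = √(152.68359 + 48.22344) = 14.174 km
  C: √((0.191·111.32)² + (-0.010·74.67)²) = √(452.07775 + 0.55756) = 21.275 km
  → nearest: B (14.174 km)
T at 47.874°N, 2.510°E:
  A: √((-0.166·111.32)² + (-0.094·74.67)²) = √(341.47788 + 49.26608) = 19.767 km
  B: √((0.110·111.32)² + (0.010·74.67)²) = √(149.94492 + 0.55756) = 12.268 km
  C: √((0.190·111.32)² + (-0.093·74.67)²) = √(447.35634 + 48.22344) = 22.262 km
  → nearest: B (12.268 km)

P→B; Q→C; R→B; S→B; T→B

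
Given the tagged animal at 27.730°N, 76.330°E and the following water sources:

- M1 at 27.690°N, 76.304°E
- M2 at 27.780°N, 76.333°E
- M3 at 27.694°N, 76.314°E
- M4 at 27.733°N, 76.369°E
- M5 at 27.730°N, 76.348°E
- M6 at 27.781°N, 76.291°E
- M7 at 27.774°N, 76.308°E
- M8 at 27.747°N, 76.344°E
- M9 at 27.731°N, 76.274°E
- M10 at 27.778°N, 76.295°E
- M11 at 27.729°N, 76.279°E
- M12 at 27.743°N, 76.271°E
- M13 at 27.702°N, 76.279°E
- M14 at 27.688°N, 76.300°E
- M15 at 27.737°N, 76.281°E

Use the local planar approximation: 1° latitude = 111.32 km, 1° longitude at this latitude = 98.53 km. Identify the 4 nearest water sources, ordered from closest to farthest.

Distances from 27.730°N, 76.330°E:
M1: 5.137 km
M2: 5.574 km
M3: 4.306 km
M4: 3.857 km
M5: 1.774 km
M6: 6.856 km
M7: 5.356 km
M8: 2.342 km
M9: 5.519 km
M10: 6.360 km
M11: 5.026 km
M12: 5.991 km
M13: 5.913 km
M14: 5.531 km
M15: 4.890 km
Sorted: M5 (1.774 km) < M8 (2.342 km) < M4 (3.857 km) < M3 (4.306 km) < M15 (4.890 km) < M11 (5.026 km) < …

M5, M8, M4, M3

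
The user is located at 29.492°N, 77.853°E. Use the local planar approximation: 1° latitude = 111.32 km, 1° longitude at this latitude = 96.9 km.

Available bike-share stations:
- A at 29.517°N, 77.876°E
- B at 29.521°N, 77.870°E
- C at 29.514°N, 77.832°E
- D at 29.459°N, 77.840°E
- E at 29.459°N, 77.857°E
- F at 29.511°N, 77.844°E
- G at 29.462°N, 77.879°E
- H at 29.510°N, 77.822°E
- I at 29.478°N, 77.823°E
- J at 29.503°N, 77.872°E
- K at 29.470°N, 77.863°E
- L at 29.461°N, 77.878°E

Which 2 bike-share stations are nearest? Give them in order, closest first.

Distances from 29.492°N, 77.853°E:
A: √((0.025·111.32)² + (0.023·96.9)²) = √(7.74509 + 4.96710) = 3.565 km
B: √((0.029·111.32)² + (0.017·96.9)²) = √(10.42179 + 2.71360) = 3.624 km
C: √((0.022·111.32)² + (-0.021·96.9)²) = √(5.99780 + 4.14082) = 3.184 km
D: √((-0.033·111.32)² + (-0.013·96.9)²) = √(13.49504 + 1.58684) = 3.884 km
E: √((-0.033·111.32)² + (0.004·96.9)²) = √(13.49504 + 0.15023) = 3.694 km
F: √((0.019·111.32)² + (-0.009·96.9)²) = √(4.47356 + 0.76056) = 2.288 km
G: √((-0.030·111.32)² + (0.026·96.9)²) = √(11.15293 + 6.34738) = 4.183 km
H: √((0.018·111.32)² + (-0.031·96.9)²) = √(4.01505 + 9.02342) = 3.611 km
I: √((-0.014·111.32)² + (-0.030·96.9)²) = √(2.42886 + 8.45065) = 3.298 km
J: √((0.011·111.32)² + (0.019·96.9)²) = √(1.49945 + 3.38965) = 2.211 km
K: √((-0.022·111.32)² + (0.010·96.9)²) = √(5.99780 + 0.93896) = 2.634 km
L: √((-0.031·111.32)² + (0.025·96.9)²) = √(11.90885 + 5.86851) = 4.216 km
Sorted: J (2.211 km) < F (2.288 km) < K (2.634 km) < C (3.184 km) < …

J, F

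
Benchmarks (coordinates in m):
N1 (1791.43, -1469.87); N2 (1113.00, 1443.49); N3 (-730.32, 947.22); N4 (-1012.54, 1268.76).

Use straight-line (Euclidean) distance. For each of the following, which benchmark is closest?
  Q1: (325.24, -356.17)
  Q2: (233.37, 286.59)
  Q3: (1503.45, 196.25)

Q1 at (325.24, -356.17):
  N1: √((1466.19)² + (-1113.70)²) = √(2149713.1161 + 1240327.6900) = 1841.21 m
  N2: √((787.76)² + (1799.66)²) = √(620565.8176 + 3238776.1156) = 1964.52 m
  N3: √((-1055.56)² + (1303.39)²) = √(1114206.9136 + 1698825.4921) = 1677.21 m
  N4: √((-1337.78)² + (1624.93)²) = √(1789655.3284 + 2640397.5049) = 2104.77 m
  → nearest: N3 (1677.21 m)
Q2 at (233.37, 286.59):
  N1: √((1558.06)² + (-1756.46)²) = √(2427550.9636 + 3085151.7316) = 2347.91 m
  N2: √((879.63)² + (1156.90)²) = √(773748.9369 + 1338417.6100) = 1453.33 m
  N3: √((-963.69)² + (660.63)²) = √(928698.4161 + 436431.9969) = 1168.39 m
  N4: √((-1245.91)² + (982.17)²) = √(1552291.7281 + 964657.9089) = 1586.49 m
  → nearest: N3 (1168.39 m)
Q3 at (1503.45, 196.25):
  N1: √((287.98)² + (-1666.12)²) = √(82932.4804 + 2775955.8544) = 1690.82 m
  N2: √((-390.45)² + (1247.24)²) = √(152451.2025 + 1555607.6176) = 1306.93 m
  N3: √((-2233.77)² + (750.97)²) = √(4989728.4129 + 563955.9409) = 2356.63 m
  N4: √((-2515.99)² + (1072.51)²) = √(6330205.6801 + 1150277.7001) = 2735.05 m
  → nearest: N2 (1306.93 m)

Q1→N3; Q2→N3; Q3→N2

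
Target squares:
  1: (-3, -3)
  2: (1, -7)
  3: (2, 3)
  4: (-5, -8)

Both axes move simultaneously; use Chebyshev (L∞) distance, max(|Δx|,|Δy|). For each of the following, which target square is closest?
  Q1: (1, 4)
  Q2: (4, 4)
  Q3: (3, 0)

Q1 at (1, 4):
  1: max(|-4|, |-7|) = 7
  2: max(|0|, |-11|) = 11
  3: max(|1|, |-1|) = 1
  4: max(|-6|, |-12|) = 12
  → nearest: 3 (1)
Q2 at (4, 4):
  1: max(|-7|, |-7|) = 7
  2: max(|-3|, |-11|) = 11
  3: max(|-2|, |-1|) = 2
  4: max(|-9|, |-12|) = 12
  → nearest: 3 (2)
Q3 at (3, 0):
  1: max(|-6|, |-3|) = 6
  2: max(|-2|, |-7|) = 7
  3: max(|-1|, |3|) = 3
  4: max(|-8|, |-8|) = 8
  → nearest: 3 (3)

Q1→3; Q2→3; Q3→3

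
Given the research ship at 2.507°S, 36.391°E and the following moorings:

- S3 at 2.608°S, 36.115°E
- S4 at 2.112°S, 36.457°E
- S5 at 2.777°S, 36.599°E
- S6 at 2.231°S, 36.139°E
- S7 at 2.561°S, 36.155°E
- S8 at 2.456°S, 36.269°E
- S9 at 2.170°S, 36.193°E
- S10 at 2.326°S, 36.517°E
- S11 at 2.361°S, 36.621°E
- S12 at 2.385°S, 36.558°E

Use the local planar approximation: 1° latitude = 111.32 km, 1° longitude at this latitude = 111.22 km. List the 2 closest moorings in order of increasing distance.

Distances from 2.507°S, 36.391°E:
S3: 32.691 km
S4: 44.580 km
S5: 37.928 km
S6: 41.588 km
S7: 26.927 km
S8: 14.709 km
S9: 43.501 km
S10: 24.543 km
S11: 30.307 km
S12: 23.009 km
Sorted: S8 (14.709 km) < S12 (23.009 km) < S10 (24.543 km) < S7 (26.927 km) < …

S8, S12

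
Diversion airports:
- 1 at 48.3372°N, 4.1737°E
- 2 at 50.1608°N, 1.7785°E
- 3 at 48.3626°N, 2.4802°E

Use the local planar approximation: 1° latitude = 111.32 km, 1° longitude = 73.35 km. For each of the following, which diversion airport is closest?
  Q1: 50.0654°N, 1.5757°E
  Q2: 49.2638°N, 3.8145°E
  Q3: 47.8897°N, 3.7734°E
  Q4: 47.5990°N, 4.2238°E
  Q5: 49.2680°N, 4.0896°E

Q1→2; Q2→1; Q3→1; Q4→1; Q5→1

Q1 at 50.0654°N, 1.5757°E:
  1: 270.7871 km
  2: 18.2773 km
  3: 200.8309 km
  → nearest: 2 (18.2773 km)
Q2 at 49.2638°N, 3.8145°E:
  1: 106.4609 km
  2: 179.6481 km
  3: 140.1540 km
  → nearest: 1 (106.4609 km)
Q3 at 47.8897°N, 3.7734°E:
  1: 57.8250 km
  2: 292.1107 km
  3: 108.4851 km
  → nearest: 1 (57.8250 km)
Q4 at 47.5990°N, 4.2238°E:
  1: 82.2586 km
  2: 336.8952 km
  3: 153.5653 km
  → nearest: 1 (82.2586 km)
Q5 at 49.2680°N, 4.0896°E:
  1: 103.8001 km
  2: 196.5055 km
  3: 155.2228 km
  → nearest: 1 (103.8001 km)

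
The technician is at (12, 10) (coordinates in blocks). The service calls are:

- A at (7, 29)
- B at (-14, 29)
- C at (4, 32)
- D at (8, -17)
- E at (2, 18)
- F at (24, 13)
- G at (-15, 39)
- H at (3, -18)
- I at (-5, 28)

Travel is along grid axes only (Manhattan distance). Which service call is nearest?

F

Distances from (12, 10):
A: |-5| + |19| = 5 + 19 = 24 blocks
B: |-26| + |19| = 26 + 19 = 45 blocks
C: |-8| + |22| = 8 + 22 = 30 blocks
D: |-4| + |-27| = 4 + 27 = 31 blocks
E: |-10| + |8| = 10 + 8 = 18 blocks
F: |12| + |3| = 12 + 3 = 15 blocks
G: |-27| + |29| = 27 + 29 = 56 blocks
H: |-9| + |-28| = 9 + 28 = 37 blocks
I: |-17| + |18| = 17 + 18 = 35 blocks
Minimum: F at 15 blocks.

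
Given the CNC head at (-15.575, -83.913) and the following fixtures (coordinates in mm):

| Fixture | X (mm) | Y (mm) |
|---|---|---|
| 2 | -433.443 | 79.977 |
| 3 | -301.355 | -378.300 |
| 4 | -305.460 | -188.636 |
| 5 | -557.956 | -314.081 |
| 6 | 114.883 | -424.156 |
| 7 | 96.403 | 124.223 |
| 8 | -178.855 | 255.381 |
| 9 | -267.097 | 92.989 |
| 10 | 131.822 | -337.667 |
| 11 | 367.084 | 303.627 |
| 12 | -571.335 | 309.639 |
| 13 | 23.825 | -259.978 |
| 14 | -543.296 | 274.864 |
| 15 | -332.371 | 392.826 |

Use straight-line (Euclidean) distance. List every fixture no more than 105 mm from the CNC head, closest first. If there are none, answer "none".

none

Distances from (-15.575, -83.913):
2: 448.858 mm
3: 410.285 mm
4: 308.221 mm
5: 589.198 mm
6: 364.396 mm
7: 236.346 mm
8: 376.538 mm
9: 307.502 mm
10: 293.457 mm
11: 544.624 mm
12: 680.994 mm
13: 180.420 mm
14: 638.130 mm
15: 572.398 mm
Threshold 105 mm: none within range.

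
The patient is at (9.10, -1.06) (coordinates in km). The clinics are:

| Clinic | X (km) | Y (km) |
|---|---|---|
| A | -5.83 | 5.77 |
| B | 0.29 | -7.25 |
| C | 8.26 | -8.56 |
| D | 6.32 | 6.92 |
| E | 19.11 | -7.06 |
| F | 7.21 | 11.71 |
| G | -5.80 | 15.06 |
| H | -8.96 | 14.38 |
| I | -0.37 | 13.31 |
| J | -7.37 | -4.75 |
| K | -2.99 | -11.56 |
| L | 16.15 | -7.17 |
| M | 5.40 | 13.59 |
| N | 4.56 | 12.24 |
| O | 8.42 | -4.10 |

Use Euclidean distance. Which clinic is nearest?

Distances from (9.10, -1.06):
A: √((-14.93)² + (6.83)²) = √(222.9049 + 46.6489) = 16.42 km
B: √((-8.81)² + (-6.19)²) = √(77.6161 + 38.3161) = 10.77 km
C: √((-0.84)² + (-7.50)²) = √(0.7056 + 56.2500) = 7.55 km
D: √((-2.78)² + (7.98)²) = √(7.7284 + 63.6804) = 8.45 km
E: √((10.01)² + (-6.00)²) = √(100.2001 + 36.0000) = 11.67 km
F: √((-1.89)² + (12.77)²) = √(3.5721 + 163.0729) = 12.91 km
G: √((-14.90)² + (16.12)²) = √(222.0100 + 259.8544) = 21.95 km
H: √((-18.06)² + (15.44)²) = √(326.1636 + 238.3936) = 23.76 km
I: √((-9.47)² + (14.37)²) = √(89.6809 + 206.4969) = 17.21 km
J: √((-16.47)² + (-3.69)²) = √(271.2609 + 13.6161) = 16.88 km
K: √((-12.09)² + (-10.50)²) = √(146.1681 + 110.2500) = 16.01 km
L: √((7.05)² + (-6.11)²) = √(49.7025 + 37.3321) = 9.33 km
M: √((-3.70)² + (14.65)²) = √(13.6900 + 214.6225) = 15.11 km
N: √((-4.54)² + (13.30)²) = √(20.6116 + 176.8900) = 14.05 km
O: √((-0.68)² + (-3.04)²) = √(0.4624 + 9.2416) = 3.12 km
Minimum: O at 3.12 km.

O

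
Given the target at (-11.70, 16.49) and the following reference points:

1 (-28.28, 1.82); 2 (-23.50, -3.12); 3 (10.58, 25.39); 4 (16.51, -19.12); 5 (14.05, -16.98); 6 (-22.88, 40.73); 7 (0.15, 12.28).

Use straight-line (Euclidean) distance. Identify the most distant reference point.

4

Distances from (-11.70, 16.49):
1: √((-16.58)² + (-14.67)²) = √(274.8964 + 215.2089) = 22.14
2: √((-11.80)² + (-19.61)²) = √(139.2400 + 384.5521) = 22.89
3: √((22.28)² + (8.90)²) = √(496.3984 + 79.2100) = 23.99
4: √((28.21)² + (-35.61)²) = √(795.8041 + 1268.0721) = 45.43
5: √((25.75)² + (-33.47)²) = √(663.0625 + 1120.2409) = 42.23
6: √((-11.18)² + (24.24)²) = √(124.9924 + 587.5776) = 26.69
7: √((11.85)² + (-4.21)²) = √(140.4225 + 17.7241) = 12.58
Maximum: 4 at 45.43.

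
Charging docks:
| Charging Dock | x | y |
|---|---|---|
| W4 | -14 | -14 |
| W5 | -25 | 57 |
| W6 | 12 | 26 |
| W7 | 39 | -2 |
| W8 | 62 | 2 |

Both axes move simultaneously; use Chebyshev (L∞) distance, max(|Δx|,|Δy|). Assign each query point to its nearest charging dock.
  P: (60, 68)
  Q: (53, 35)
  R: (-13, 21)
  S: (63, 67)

P at (60, 68):
  W4: max(|-74|, |-82|) = 82
  W5: max(|-85|, |-11|) = 85
  W6: max(|-48|, |-42|) = 48
  W7: max(|-21|, |-70|) = 70
  W8: max(|2|, |-66|) = 66
  → nearest: W6 (48)
Q at (53, 35):
  W4: max(|-67|, |-49|) = 67
  W5: max(|-78|, |22|) = 78
  W6: max(|-41|, |-9|) = 41
  W7: max(|-14|, |-37|) = 37
  W8: max(|9|, |-33|) = 33
  → nearest: W8 (33)
R at (-13, 21):
  W4: max(|-1|, |-35|) = 35
  W5: max(|-12|, |36|) = 36
  W6: max(|25|, |5|) = 25
  W7: max(|52|, |-23|) = 52
  W8: max(|75|, |-19|) = 75
  → nearest: W6 (25)
S at (63, 67):
  W4: max(|-77|, |-81|) = 81
  W5: max(|-88|, |-10|) = 88
  W6: max(|-51|, |-41|) = 51
  W7: max(|-24|, |-69|) = 69
  W8: max(|-1|, |-65|) = 65
  → nearest: W6 (51)

P→W6; Q→W8; R→W6; S→W6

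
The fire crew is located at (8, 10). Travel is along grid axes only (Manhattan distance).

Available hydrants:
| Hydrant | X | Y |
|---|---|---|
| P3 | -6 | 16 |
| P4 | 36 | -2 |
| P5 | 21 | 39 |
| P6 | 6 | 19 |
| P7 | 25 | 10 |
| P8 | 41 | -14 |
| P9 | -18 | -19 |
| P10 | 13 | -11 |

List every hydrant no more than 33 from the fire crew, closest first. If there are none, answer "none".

P6, P7, P3, P10

Distances from (8, 10):
P3: 20
P4: 40
P5: 42
P6: 11
P7: 17
P8: 57
P9: 55
P10: 26
Threshold 33: P6 (11), P7 (17), P3 (20), P10 (26) are within range.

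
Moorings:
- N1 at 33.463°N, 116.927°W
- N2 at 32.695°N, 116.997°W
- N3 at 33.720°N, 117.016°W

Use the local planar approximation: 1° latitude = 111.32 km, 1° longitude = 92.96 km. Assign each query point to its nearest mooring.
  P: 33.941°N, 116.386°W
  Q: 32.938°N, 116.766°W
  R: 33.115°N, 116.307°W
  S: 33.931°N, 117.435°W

P at 33.941°N, 116.386°W:
  N1: √((-0.478·111.32)² + (-0.541·92.96)²) = √(2831.40626 + 2529.22089) = 73.216 km
  N2: √((-1.246·111.32)² + (-0.611·92.96)²) = √(19238.99935 + 3226.07642) = 149.884 km
  N3: √((-0.221·111.32)² + (-0.630·92.96)²) = √(605.24463 + 3429.83580) = 63.522 km
  → nearest: N3 (63.522 km)
Q at 32.938°N, 116.766°W:
  N1: √((0.525·111.32)² + (-0.161·92.96)²) = √(3415.58425 + 223.99792) = 60.329 km
  N2: √((-0.243·111.32)² + (-0.231·92.96)²) = √(731.74362 + 461.12237) = 34.538 km
  N3: √((0.782·111.32)² + (-0.250·92.96)²) = √(7578.09249 + 540.09760) = 90.101 km
  → nearest: N2 (34.538 km)
R at 33.115°N, 116.307°W:
  N1: √((0.348·111.32)² + (-0.620·92.96)²) = √(1500.73801 + 3321.81628) = 69.445 km
  N2: √((-0.420·111.32)² + (-0.690·92.96)²) = √(2185.97392 + 4114.24748) = 79.374 km
  N3: √((0.605·111.32)² + (-0.709·92.96)²) = √(4535.83392 + 4343.94883) = 94.233 km
  → nearest: N1 (69.445 km)
S at 33.931°N, 117.435°W:
  N1: √((-0.468·111.32)² + (0.508·92.96)²) = √(2714.17660 + 2230.07595) = 70.315 km
  N2: √((-1.236·111.32)² + (0.438·92.96)²) = √(18931.42638 + 1657.83174) = 143.490 km
  N3: √((-0.211·111.32)² + (0.419·92.96)²) = √(551.71057 + 1517.12120) = 45.484 km
  → nearest: N3 (45.484 km)

P→N3; Q→N2; R→N1; S→N3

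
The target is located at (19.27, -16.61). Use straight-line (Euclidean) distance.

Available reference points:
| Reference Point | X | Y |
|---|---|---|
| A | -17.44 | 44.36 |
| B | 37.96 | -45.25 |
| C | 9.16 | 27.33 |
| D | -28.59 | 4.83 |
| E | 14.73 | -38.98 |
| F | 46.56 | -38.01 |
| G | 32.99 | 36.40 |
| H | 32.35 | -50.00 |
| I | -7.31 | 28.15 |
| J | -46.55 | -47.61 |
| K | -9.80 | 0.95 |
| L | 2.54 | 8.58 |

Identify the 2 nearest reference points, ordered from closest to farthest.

E, L

Distances from (19.27, -16.61):
A: √((-36.71)² + (60.97)²) = √(1347.6241 + 3717.3409) = 71.17
B: √((18.69)² + (-28.64)²) = √(349.3161 + 820.2496) = 34.20
C: √((-10.11)² + (43.94)²) = √(102.2121 + 1930.7236) = 45.09
D: √((-47.86)² + (21.44)²) = √(2290.5796 + 459.6736) = 52.44
E: √((-4.54)² + (-22.37)²) = √(20.6116 + 500.4169) = 22.83
F: √((27.29)² + (-21.40)²) = √(744.7441 + 457.9600) = 34.68
G: √((13.72)² + (53.01)²) = √(188.2384 + 2810.0601) = 54.76
H: √((13.08)² + (-33.39)²) = √(171.0864 + 1114.8921) = 35.86
I: √((-26.58)² + (44.76)²) = √(706.4964 + 2003.4576) = 52.06
J: √((-65.82)² + (-31.00)²) = √(4332.2724 + 961.0000) = 72.75
K: √((-29.07)² + (17.56)²) = √(845.0649 + 308.3536) = 33.96
L: √((-16.73)² + (25.19)²) = √(279.8929 + 634.5361) = 30.24
Sorted: E (22.83) < L (30.24) < K (33.96) < B (34.20) < …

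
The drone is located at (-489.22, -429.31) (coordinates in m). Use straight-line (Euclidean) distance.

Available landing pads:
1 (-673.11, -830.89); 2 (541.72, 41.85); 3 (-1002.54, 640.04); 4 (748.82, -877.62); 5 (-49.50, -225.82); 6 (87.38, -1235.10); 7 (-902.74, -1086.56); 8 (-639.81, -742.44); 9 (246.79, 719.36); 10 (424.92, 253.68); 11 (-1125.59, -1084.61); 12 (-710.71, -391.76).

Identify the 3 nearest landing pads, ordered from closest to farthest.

12, 8, 1

Distances from (-489.22, -429.31):
1: √((-183.89)² + (-401.58)²) = √(33815.5321 + 161266.4964) = 441.68 m
2: √((1030.94)² + (471.16)²) = √(1062837.2836 + 221991.7456) = 1133.50 m
3: √((-513.32)² + (1069.35)²) = √(263497.4224 + 1143509.4225) = 1186.17 m
4: √((1238.04)² + (-448.31)²) = √(1532743.0416 + 200981.8561) = 1316.71 m
5: √((439.72)² + (203.49)²) = √(193353.6784 + 41408.1801) = 484.52 m
6: √((576.60)² + (-805.79)²) = √(332467.5600 + 649297.5241) = 990.84 m
7: √((-413.52)² + (-657.25)²) = √(170998.7904 + 431977.5625) = 776.52 m
8: √((-150.59)² + (-313.13)²) = √(22677.3481 + 98050.3969) = 347.46 m
9: √((736.01)² + (1148.67)²) = √(541710.7201 + 1319442.7689) = 1364.24 m
10: √((914.14)² + (682.99)²) = √(835651.9396 + 466475.3401) = 1141.11 m
11: √((-636.37)² + (-655.30)²) = √(404966.7769 + 429418.0900) = 913.45 m
12: √((-221.49)² + (37.55)²) = √(49057.8201 + 1410.0025) = 224.65 m
Sorted: 12 (224.65 m) < 8 (347.46 m) < 1 (441.68 m) < 5 (484.52 m) < 7 (776.52 m) < …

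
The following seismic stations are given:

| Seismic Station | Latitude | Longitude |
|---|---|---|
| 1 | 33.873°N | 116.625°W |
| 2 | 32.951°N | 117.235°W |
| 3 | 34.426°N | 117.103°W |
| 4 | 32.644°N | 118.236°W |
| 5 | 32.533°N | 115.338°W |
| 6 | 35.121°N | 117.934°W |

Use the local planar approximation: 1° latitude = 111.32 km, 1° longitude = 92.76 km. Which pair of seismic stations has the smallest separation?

Pairwise distances:
1–2: √((-0.922·111.32)² + (-0.610·92.76)²) = √(10534.36198 + 3201.70379) = 117.201 km
1–3: √((0.553·111.32)² + (-0.478·92.76)²) = √(3789.62868 + 1965.97175) = 75.866 km
1–4: √((-1.229·111.32)² + (-1.611·92.76)²) = √(18717.59996 + 22331.22569) = 202.605 km
1–5: √((-1.340·111.32)² + (1.287·92.76)²) = √(22251.33089 + 14252.09058) = 191.059 km
1–6: √((1.248·111.32)² + (-1.309·92.76)²) = √(19300.81136 + 14743.50607) = 184.511 km
2–3: √((1.475·111.32)² + (0.132·92.76)²) = √(26960.65481 + 149.92337) = 164.653 km
2–4: √((-0.307·111.32)² + (-1.001·92.76)²) = √(1167.94703 + 8621.63504) = 98.942 km
2–5: √((-0.418·111.32)² + (1.897·92.76)²) = √(2165.20469 + 30963.93462) = 182.014 km
2–6: √((2.170·111.32)² + (-0.699·92.76)²) = √(58353.35935 + 4204.12704) = 250.115 km
3–4: √((-1.782·111.32)² + (-1.133·92.76)²) = √(39351.54560 + 11045.39622) = 224.493 km
3–5: √((-1.893·111.32)² + (1.765·92.76)²) = √(44406.61029 + 26804.69682) = 266.854 km
3–6: √((0.695·111.32)² + (-0.831·92.76)²) = √(5985.71458 + 5941.87522) = 109.214 km
4–5: √((-0.111·111.32)² + (2.898·92.76)²) = √(152.68359 + 72263.37519) = 269.102 km
4–6: √((2.477·111.32)² + (0.302·92.76)²) = √(76032.34907 + 784.75730) = 277.159 km
5–6: √((2.588·111.32)² + (-2.596·92.76)²) = √(82999.39741 + 57987.02876) = 375.482 km
Closest pair: 1–3 at 75.866 km.

1 and 3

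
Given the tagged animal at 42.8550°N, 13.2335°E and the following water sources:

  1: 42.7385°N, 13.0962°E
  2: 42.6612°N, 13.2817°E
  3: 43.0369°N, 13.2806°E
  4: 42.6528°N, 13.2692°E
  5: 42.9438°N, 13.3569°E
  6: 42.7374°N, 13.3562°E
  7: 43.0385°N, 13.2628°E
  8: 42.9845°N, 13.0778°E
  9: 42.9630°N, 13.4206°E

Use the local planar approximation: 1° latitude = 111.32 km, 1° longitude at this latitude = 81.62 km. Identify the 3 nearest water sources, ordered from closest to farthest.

Distances from 42.8550°N, 13.2335°E:
1: √((-0.1165·111.32)² + (-0.1373·81.62)²) = √(168.189255 + 125.583984) = 17.1398 km
2: √((-0.1938·111.32)² + (0.0482·81.62)²) = √(465.429537 + 15.477017) = 21.9296 km
3: √((0.1819·111.32)² + (0.0471·81.62)²) = √(410.026375 + 14.778658) = 20.6108 km
4: √((-0.2022·111.32)² + (0.0357·81.62)²) = √(506.650759 + 8.490429) = 22.6967 km
5: √((0.0888·111.32)² + (0.1234·81.62)²) = √(97.717495 + 101.443331) = 14.1124 km
6: √((-0.1176·111.32)² + (0.1227·81.62)²) = √(171.380355 + 100.295698) = 16.4826 km
7: √((0.1835·111.32)² + (0.0293·81.62)²) = √(417.271317 + 5.719110) = 20.5667 km
8: √((0.1295·111.32)² + (-0.1557·81.62)²) = √(207.819326 + 161.499211) = 19.2177 km
9: √((0.1080·111.32)² + (0.1871·81.62)²) = √(144.541949 + 233.206556) = 19.4358 km
Sorted: 5 (14.1124 km) < 6 (16.4826 km) < 1 (17.1398 km) < 8 (19.2177 km) < 9 (19.4358 km) < …

5, 6, 1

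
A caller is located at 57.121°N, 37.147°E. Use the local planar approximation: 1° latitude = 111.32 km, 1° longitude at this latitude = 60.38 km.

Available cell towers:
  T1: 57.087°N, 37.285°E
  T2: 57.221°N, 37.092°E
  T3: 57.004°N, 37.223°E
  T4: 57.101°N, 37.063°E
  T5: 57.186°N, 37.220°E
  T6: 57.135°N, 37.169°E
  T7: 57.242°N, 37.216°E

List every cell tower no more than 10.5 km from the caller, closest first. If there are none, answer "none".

Distances from 57.121°N, 37.147°E:
T1: 9.152 km
T2: 11.617 km
T3: 13.809 km
T4: 5.539 km
T5: 8.473 km
T6: 2.048 km
T7: 14.099 km
Threshold 10.5 km: T6 (2.048 km), T4 (5.539 km), T5 (8.473 km), T1 (9.152 km) are within range.

T6, T4, T5, T1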